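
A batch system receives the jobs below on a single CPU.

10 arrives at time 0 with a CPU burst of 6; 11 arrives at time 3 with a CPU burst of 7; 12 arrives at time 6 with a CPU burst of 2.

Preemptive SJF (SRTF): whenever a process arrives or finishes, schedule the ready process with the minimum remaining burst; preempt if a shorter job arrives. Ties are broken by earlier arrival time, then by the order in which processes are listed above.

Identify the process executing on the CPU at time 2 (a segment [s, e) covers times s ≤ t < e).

Schedule: | 10 0-6 | 12 6-8 | 11 8-15 |
Completion: 10=6  11=15  12=8
Turnaround (C−A): 10=6  11=12  12=2

10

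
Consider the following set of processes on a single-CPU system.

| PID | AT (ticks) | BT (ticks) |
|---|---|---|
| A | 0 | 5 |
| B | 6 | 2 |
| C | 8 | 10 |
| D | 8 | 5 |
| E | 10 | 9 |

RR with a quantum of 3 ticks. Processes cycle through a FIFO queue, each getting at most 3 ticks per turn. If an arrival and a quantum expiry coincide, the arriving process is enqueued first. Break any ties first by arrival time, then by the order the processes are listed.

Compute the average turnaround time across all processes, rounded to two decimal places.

13.20

Timeline: | A 0-5 | idle 5-6 | B 6-8 | C 8-11 | D 11-14 | E 14-17 | C 17-20 | D 20-22 | E 22-25 | C 25-28 | E 28-31 | C 31-32 |
Completion: A=5  B=8  C=32  D=22  E=31
Turnaround (C−A): A=5  B=2  C=24  D=14  E=21
Turnaround times: A=5, B=2, C=24, D=14, E=21
Average turnaround = (5+2+24+14+21) / 5 = 66/5 = 13.20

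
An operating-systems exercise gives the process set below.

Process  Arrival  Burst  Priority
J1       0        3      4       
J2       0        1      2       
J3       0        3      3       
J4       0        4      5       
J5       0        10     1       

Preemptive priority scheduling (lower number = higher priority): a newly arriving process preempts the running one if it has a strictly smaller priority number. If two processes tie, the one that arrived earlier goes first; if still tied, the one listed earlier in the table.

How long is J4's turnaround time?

Schedule: | J5 0-10 | J2 10-11 | J3 11-14 | J1 14-17 | J4 17-21 |
Completion: J1=17  J2=11  J3=14  J4=21  J5=10
Turnaround (C−A): J1=17  J2=11  J3=14  J4=21  J5=10
Turnaround(J4) = completion − arrival = 21 − 0 = 21

21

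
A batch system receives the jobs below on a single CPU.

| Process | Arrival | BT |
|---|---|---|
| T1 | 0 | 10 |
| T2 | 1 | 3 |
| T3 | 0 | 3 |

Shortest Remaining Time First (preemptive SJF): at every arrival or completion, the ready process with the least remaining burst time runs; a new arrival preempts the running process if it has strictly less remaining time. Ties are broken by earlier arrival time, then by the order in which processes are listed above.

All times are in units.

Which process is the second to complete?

T2

Schedule: | T3 0-3 | T2 3-6 | T1 6-16 |
Completion: T1=16  T2=6  T3=3
Turnaround (C−A): T1=16  T2=5  T3=3
Finish order: T3 → T2 → T1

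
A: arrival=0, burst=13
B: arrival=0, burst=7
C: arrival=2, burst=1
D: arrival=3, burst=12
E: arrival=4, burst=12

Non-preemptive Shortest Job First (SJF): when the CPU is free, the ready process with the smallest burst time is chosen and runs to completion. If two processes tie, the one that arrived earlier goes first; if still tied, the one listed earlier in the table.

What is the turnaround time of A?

45

Timeline: | B 0-7 | C 7-8 | D 8-20 | E 20-32 | A 32-45 |
Completion: A=45  B=7  C=8  D=20  E=32
Turnaround(A) = completion − arrival = 45 − 0 = 45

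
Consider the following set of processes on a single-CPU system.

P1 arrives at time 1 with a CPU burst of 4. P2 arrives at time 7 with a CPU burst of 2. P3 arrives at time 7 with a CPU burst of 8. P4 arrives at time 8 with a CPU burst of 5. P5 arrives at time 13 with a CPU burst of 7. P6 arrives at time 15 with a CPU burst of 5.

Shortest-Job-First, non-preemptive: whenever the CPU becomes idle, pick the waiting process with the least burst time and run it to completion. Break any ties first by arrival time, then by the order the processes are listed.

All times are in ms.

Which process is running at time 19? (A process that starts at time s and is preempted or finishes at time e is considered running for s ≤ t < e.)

Schedule: | idle 0-1 | P1 1-5 | idle 5-7 | P2 7-9 | P4 9-14 | P5 14-21 | P6 21-26 | P3 26-34 |
Completion: P1=5  P2=9  P3=34  P4=14  P5=21  P6=26
Turnaround (C−A): P1=4  P2=2  P3=27  P4=6  P5=8  P6=11

P5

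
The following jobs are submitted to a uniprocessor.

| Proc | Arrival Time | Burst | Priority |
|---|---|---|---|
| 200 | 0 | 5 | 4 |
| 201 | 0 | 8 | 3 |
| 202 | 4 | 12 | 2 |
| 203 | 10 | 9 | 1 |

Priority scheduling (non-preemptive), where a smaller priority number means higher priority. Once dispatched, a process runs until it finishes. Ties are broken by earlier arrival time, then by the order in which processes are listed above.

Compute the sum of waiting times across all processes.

Timeline: | 201 0-8 | 202 8-20 | 203 20-29 | 200 29-34 |
Completion: 200=34  201=8  202=20  203=29
Turnaround (C−A): 200=34  201=8  202=16  203=19
Waiting = turnaround − burst: 200=29, 201=0, 202=4, 203=10
Total waiting = 29 + 0 + 4 + 10 = 43

43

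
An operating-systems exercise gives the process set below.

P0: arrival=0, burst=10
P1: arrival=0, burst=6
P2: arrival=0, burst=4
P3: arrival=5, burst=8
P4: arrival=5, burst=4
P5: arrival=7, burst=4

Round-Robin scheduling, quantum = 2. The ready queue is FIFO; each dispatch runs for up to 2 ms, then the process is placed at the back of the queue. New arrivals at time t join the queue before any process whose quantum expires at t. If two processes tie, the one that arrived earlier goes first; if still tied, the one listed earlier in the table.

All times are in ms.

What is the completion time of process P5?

28

Gantt: | P0 0-2 | P1 2-4 | P2 4-6 | P0 6-8 | P1 8-10 | P3 10-12 | P4 12-14 | P2 14-16 | P5 16-18 | P0 18-20 | P1 20-22 | P3 22-24 | P4 24-26 | P5 26-28 | P0 28-30 | P3 30-32 | P0 32-34 | P3 34-36 |
Completion: P0=34  P1=22  P2=16  P3=36  P4=26  P5=28
Turnaround (C−A): P0=34  P1=22  P2=16  P3=31  P4=21  P5=21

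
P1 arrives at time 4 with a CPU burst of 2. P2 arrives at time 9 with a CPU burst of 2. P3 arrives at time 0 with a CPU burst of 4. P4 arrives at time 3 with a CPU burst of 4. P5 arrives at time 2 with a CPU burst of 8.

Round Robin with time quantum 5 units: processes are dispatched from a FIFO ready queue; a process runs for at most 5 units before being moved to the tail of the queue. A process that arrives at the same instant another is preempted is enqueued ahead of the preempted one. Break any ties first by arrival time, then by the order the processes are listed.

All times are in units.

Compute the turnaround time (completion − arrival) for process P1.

11

Timeline: | P3 0-4 | P5 4-9 | P4 9-13 | P1 13-15 | P2 15-17 | P5 17-20 |
Completion: P1=15  P2=17  P3=4  P4=13  P5=20
Turnaround (C−A): P1=11  P2=8  P3=4  P4=10  P5=18
Turnaround(P1) = completion − arrival = 15 − 4 = 11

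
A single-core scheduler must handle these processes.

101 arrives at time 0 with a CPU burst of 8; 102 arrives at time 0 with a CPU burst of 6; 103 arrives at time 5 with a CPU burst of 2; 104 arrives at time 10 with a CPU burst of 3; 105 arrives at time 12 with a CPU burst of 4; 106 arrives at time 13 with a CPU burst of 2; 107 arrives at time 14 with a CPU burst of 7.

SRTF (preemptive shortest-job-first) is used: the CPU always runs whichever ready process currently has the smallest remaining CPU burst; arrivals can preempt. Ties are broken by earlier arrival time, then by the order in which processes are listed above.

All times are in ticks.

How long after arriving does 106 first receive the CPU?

Gantt: | 102 0-6 | 103 6-8 | 101 8-10 | 104 10-13 | 106 13-15 | 105 15-19 | 101 19-25 | 107 25-32 |
Completion: 101=25  102=6  103=8  104=13  105=19  106=15  107=32
Response(106) = first start − arrival = 13 − 13 = 0

0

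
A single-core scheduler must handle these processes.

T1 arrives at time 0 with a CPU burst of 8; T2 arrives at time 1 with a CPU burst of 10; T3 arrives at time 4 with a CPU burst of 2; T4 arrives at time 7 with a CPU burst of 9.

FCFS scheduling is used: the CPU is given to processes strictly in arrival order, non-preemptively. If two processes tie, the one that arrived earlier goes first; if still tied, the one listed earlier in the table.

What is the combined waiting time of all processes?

34

Timeline: | T1 0-8 | T2 8-18 | T3 18-20 | T4 20-29 |
Completion: T1=8  T2=18  T3=20  T4=29
Turnaround (C−A): T1=8  T2=17  T3=16  T4=22
Waiting = turnaround − burst: T1=0, T2=7, T3=14, T4=13
Total waiting = 0 + 7 + 14 + 13 = 34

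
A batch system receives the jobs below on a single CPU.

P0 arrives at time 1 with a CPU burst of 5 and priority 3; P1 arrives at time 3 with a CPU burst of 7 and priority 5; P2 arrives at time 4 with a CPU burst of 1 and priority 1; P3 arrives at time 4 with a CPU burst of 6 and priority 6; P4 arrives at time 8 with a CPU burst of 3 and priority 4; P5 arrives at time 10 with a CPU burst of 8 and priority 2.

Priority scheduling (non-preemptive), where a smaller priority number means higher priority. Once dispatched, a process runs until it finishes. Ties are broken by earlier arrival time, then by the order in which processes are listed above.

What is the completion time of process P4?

Gantt: | idle 0-1 | P0 1-6 | P2 6-7 | P1 7-14 | P5 14-22 | P4 22-25 | P3 25-31 |
Completion: P0=6  P1=14  P2=7  P3=31  P4=25  P5=22
Turnaround (C−A): P0=5  P1=11  P2=3  P3=27  P4=17  P5=12

25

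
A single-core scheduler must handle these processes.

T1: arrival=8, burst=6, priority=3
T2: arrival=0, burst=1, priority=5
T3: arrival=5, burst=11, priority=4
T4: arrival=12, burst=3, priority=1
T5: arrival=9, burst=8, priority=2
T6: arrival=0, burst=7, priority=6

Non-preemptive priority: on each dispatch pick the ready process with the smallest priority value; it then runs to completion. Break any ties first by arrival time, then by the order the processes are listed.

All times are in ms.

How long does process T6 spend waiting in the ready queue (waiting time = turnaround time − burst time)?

1

Timeline: | T2 0-1 | T6 1-8 | T1 8-14 | T4 14-17 | T5 17-25 | T3 25-36 |
Completion: T1=14  T2=1  T3=36  T4=17  T5=25  T6=8
Waiting(T6) = turnaround − burst = 8 − 7 = 1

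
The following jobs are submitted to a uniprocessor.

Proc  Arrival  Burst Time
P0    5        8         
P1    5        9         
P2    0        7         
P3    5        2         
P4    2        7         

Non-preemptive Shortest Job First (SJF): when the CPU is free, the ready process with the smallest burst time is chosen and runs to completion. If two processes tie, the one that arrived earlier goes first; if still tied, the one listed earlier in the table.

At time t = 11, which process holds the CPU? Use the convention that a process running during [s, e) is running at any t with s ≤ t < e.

Schedule: | P2 0-7 | P3 7-9 | P4 9-16 | P0 16-24 | P1 24-33 |
Completion: P0=24  P1=33  P2=7  P3=9  P4=16
Turnaround (C−A): P0=19  P1=28  P2=7  P3=4  P4=14

P4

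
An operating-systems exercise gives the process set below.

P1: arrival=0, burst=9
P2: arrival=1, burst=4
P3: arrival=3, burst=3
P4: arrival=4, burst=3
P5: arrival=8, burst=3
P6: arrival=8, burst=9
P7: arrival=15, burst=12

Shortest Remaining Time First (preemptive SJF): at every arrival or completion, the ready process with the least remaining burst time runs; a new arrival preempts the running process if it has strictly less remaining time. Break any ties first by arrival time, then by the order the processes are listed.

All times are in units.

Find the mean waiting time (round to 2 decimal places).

Gantt: | P1 0-1 | P2 1-5 | P3 5-8 | P4 8-11 | P5 11-14 | P1 14-22 | P6 22-31 | P7 31-43 |
Completion: P1=22  P2=5  P3=8  P4=11  P5=14  P6=31  P7=43
Turnaround (C−A): P1=22  P2=4  P3=5  P4=7  P5=6  P6=23  P7=28
Waiting times: P1=13, P2=0, P3=2, P4=4, P5=3, P6=14, P7=16
Average waiting = (13+0+2+4+3+14+16) / 7 = 52/7 = 7.43

7.43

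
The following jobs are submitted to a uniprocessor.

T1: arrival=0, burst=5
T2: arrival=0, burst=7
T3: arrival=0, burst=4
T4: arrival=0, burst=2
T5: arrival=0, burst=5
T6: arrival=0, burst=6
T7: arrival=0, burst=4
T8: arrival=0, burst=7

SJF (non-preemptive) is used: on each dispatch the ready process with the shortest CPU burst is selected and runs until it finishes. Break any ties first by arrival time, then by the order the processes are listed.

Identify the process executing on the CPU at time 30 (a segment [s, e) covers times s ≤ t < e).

T2

Gantt: | T4 0-2 | T3 2-6 | T7 6-10 | T1 10-15 | T5 15-20 | T6 20-26 | T2 26-33 | T8 33-40 |
Completion: T1=15  T2=33  T3=6  T4=2  T5=20  T6=26  T7=10  T8=40
Turnaround (C−A): T1=15  T2=33  T3=6  T4=2  T5=20  T6=26  T7=10  T8=40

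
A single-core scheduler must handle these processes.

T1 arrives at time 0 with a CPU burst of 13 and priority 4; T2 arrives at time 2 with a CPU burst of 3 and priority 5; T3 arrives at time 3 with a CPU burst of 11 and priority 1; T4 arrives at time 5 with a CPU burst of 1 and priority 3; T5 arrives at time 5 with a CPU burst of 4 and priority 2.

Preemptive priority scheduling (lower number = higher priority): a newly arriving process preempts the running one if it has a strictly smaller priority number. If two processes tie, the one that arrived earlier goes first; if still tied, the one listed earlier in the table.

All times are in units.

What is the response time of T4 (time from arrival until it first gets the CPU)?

13

Schedule: | T1 0-3 | T3 3-14 | T5 14-18 | T4 18-19 | T1 19-29 | T2 29-32 |
Completion: T1=29  T2=32  T3=14  T4=19  T5=18
Response(T4) = first start − arrival = 18 − 5 = 13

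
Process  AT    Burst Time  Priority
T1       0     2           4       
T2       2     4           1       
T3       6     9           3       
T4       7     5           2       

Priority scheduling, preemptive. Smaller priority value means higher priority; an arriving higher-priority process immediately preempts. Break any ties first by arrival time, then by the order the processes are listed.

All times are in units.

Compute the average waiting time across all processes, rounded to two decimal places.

1.25

Schedule: | T1 0-2 | T2 2-6 | T3 6-7 | T4 7-12 | T3 12-20 |
Completion: T1=2  T2=6  T3=20  T4=12
Waiting times: T1=0, T2=0, T3=5, T4=0
Average waiting = (0+0+5+0) / 4 = 5/4 = 1.25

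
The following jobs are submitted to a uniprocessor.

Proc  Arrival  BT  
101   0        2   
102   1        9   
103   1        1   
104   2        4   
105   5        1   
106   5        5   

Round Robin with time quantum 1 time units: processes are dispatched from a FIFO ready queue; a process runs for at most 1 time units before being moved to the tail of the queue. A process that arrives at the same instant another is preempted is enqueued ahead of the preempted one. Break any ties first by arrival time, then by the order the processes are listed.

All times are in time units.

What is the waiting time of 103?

Schedule: | 101 0-1 | 102 1-2 | 103 2-3 | 101 3-4 | 104 4-5 | 102 5-6 | 105 6-7 | 106 7-8 | 104 8-9 | 102 9-10 | 106 10-11 | 104 11-12 | 102 12-13 | 106 13-14 | 104 14-15 | 102 15-16 | 106 16-17 | 102 17-18 | 106 18-19 | 102 19-22 |
Completion: 101=4  102=22  103=3  104=15  105=7  106=19
Waiting(103) = turnaround − burst = 2 − 1 = 1

1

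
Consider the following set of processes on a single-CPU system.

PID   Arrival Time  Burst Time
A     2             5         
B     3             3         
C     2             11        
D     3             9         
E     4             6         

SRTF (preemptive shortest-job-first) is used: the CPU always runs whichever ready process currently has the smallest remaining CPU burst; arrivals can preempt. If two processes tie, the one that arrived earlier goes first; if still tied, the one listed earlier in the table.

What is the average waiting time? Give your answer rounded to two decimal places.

9.00

Gantt: | idle 0-2 | A 2-3 | B 3-6 | A 6-10 | E 10-16 | D 16-25 | C 25-36 |
Completion: A=10  B=6  C=36  D=25  E=16
Turnaround (C−A): A=8  B=3  C=34  D=22  E=12
Waiting times: A=3, B=0, C=23, D=13, E=6
Average waiting = (3+0+23+13+6) / 5 = 45/5 = 9.00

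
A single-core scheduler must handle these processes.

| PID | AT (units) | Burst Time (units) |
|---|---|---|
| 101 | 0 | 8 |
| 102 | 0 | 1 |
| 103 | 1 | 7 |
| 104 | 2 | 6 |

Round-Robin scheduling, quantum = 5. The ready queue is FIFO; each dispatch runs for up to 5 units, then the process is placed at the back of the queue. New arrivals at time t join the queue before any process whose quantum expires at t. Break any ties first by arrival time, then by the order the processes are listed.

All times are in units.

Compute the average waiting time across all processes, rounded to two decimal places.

Gantt: | 101 0-5 | 102 5-6 | 103 6-11 | 104 11-16 | 101 16-19 | 103 19-21 | 104 21-22 |
Completion: 101=19  102=6  103=21  104=22
Turnaround (C−A): 101=19  102=6  103=20  104=20
Waiting times: 101=11, 102=5, 103=13, 104=14
Average waiting = (11+5+13+14) / 4 = 43/4 = 10.75

10.75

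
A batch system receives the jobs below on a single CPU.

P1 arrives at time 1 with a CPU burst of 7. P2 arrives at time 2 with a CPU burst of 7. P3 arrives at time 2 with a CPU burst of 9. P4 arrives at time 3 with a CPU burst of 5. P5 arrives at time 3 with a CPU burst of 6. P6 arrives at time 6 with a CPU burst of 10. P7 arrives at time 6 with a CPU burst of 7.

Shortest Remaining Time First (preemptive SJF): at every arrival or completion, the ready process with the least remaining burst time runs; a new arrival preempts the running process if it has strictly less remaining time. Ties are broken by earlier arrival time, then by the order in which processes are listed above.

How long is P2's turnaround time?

24

Timeline: | idle 0-1 | P1 1-8 | P4 8-13 | P5 13-19 | P2 19-26 | P7 26-33 | P3 33-42 | P6 42-52 |
Completion: P1=8  P2=26  P3=42  P4=13  P5=19  P6=52  P7=33
Turnaround(P2) = completion − arrival = 26 − 2 = 24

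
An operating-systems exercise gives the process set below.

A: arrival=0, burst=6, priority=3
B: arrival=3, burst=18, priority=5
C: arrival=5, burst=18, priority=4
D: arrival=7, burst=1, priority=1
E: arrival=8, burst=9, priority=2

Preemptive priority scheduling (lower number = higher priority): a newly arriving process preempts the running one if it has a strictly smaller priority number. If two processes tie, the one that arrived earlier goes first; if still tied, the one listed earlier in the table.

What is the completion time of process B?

Schedule: | A 0-6 | C 6-7 | D 7-8 | E 8-17 | C 17-34 | B 34-52 |
Completion: A=6  B=52  C=34  D=8  E=17
Turnaround (C−A): A=6  B=49  C=29  D=1  E=9

52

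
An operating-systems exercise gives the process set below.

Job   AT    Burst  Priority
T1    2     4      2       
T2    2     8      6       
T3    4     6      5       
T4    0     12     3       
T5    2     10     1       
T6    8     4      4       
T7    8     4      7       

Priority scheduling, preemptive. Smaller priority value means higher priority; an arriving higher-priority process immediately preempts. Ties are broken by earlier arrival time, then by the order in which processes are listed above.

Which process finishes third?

Gantt: | T4 0-2 | T5 2-12 | T1 12-16 | T4 16-26 | T6 26-30 | T3 30-36 | T2 36-44 | T7 44-48 |
Completion: T1=16  T2=44  T3=36  T4=26  T5=12  T6=30  T7=48
Turnaround (C−A): T1=14  T2=42  T3=32  T4=26  T5=10  T6=22  T7=40
Finish order: T5 → T1 → T4 → T6 → T3 → T2 → T7

T4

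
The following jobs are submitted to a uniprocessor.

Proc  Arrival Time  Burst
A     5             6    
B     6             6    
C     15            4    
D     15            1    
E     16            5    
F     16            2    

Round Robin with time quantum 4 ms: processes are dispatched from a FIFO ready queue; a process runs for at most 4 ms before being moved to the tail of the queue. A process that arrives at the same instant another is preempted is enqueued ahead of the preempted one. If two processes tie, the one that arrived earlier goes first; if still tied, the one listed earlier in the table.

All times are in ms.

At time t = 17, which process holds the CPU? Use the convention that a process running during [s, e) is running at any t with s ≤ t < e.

Schedule: | idle 0-5 | A 5-9 | B 9-13 | A 13-15 | B 15-17 | C 17-21 | D 21-22 | E 22-26 | F 26-28 | E 28-29 |
Completion: A=15  B=17  C=21  D=22  E=29  F=28

C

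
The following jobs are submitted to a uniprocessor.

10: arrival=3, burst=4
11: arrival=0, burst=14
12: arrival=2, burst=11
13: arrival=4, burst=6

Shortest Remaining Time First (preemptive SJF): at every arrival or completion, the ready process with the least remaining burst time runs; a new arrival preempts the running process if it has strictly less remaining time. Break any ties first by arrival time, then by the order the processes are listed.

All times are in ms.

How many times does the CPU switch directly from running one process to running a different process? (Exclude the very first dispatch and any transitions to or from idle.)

5

Schedule: | 11 0-2 | 12 2-3 | 10 3-7 | 13 7-13 | 12 13-23 | 11 23-35 |
Completion: 10=7  11=35  12=23  13=13
Turnaround (C−A): 10=4  11=35  12=21  13=9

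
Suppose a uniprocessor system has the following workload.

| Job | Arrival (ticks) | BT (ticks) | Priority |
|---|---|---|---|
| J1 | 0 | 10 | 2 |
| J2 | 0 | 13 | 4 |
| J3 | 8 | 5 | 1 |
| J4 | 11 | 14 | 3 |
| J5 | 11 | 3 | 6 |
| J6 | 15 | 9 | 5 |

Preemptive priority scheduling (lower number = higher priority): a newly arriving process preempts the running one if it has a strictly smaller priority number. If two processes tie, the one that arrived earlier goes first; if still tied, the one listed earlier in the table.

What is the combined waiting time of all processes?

Timeline: | J1 0-8 | J3 8-13 | J1 13-15 | J4 15-29 | J2 29-42 | J6 42-51 | J5 51-54 |
Completion: J1=15  J2=42  J3=13  J4=29  J5=54  J6=51
Turnaround (C−A): J1=15  J2=42  J3=5  J4=18  J5=43  J6=36
Waiting = turnaround − burst: J1=5, J2=29, J3=0, J4=4, J5=40, J6=27
Total waiting = 5 + 29 + 0 + 4 + 40 + 27 = 105

105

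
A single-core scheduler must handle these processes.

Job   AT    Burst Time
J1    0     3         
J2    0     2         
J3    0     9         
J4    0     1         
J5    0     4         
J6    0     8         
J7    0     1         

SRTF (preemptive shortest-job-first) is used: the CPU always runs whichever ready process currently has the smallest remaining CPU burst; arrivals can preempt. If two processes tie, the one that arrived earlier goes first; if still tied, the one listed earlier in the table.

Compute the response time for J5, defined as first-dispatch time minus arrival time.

7

Gantt: | J4 0-1 | J7 1-2 | J2 2-4 | J1 4-7 | J5 7-11 | J6 11-19 | J3 19-28 |
Completion: J1=7  J2=4  J3=28  J4=1  J5=11  J6=19  J7=2
Turnaround (C−A): J1=7  J2=4  J3=28  J4=1  J5=11  J6=19  J7=2
Response(J5) = first start − arrival = 7 − 0 = 7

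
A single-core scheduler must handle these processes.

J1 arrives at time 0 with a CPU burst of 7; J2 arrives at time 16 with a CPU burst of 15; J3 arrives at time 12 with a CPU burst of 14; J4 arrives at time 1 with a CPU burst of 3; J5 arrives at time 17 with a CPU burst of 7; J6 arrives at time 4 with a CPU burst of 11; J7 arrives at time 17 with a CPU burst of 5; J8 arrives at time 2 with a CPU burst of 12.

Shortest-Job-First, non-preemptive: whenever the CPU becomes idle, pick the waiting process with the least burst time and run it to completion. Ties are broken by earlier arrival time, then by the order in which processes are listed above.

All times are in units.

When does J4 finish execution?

10

Gantt: | J1 0-7 | J4 7-10 | J6 10-21 | J7 21-26 | J5 26-33 | J8 33-45 | J3 45-59 | J2 59-74 |
Completion: J1=7  J2=74  J3=59  J4=10  J5=33  J6=21  J7=26  J8=45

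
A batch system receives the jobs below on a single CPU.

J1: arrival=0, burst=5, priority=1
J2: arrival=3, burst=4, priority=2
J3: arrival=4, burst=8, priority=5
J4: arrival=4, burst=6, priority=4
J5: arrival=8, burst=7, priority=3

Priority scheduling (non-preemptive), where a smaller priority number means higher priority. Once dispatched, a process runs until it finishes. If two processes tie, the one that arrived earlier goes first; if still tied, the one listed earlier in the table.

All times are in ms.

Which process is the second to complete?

Gantt: | J1 0-5 | J2 5-9 | J5 9-16 | J4 16-22 | J3 22-30 |
Completion: J1=5  J2=9  J3=30  J4=22  J5=16
Turnaround (C−A): J1=5  J2=6  J3=26  J4=18  J5=8
Finish order: J1 → J2 → J5 → J4 → J3

J2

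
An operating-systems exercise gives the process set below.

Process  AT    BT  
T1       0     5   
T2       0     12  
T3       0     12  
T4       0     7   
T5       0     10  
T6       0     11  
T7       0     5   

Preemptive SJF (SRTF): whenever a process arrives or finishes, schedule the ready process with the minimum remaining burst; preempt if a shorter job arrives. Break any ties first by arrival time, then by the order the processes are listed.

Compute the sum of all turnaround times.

Gantt: | T1 0-5 | T7 5-10 | T4 10-17 | T5 17-27 | T6 27-38 | T2 38-50 | T3 50-62 |
Completion: T1=5  T2=50  T3=62  T4=17  T5=27  T6=38  T7=10
Turnaround (C−A): T1=5  T2=50  T3=62  T4=17  T5=27  T6=38  T7=10
Turnaround = completion − arrival: T1=5, T2=50, T3=62, T4=17, T5=27, T6=38, T7=10
Total turnaround = 5 + 50 + 62 + 17 + 27 + 38 + 10 = 209

209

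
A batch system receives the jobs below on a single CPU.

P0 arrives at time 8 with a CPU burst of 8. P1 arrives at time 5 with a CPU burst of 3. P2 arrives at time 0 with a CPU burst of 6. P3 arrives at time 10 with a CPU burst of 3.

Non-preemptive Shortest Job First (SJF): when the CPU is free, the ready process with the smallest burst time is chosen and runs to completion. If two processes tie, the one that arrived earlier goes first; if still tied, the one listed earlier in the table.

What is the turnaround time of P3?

10

Gantt: | P2 0-6 | P1 6-9 | P0 9-17 | P3 17-20 |
Completion: P0=17  P1=9  P2=6  P3=20
Turnaround(P3) = completion − arrival = 20 − 10 = 10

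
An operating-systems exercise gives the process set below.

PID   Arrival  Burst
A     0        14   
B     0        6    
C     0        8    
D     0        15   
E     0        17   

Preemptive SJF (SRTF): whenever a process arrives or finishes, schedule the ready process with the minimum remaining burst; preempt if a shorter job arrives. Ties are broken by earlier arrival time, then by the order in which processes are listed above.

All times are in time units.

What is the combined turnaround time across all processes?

151

Schedule: | B 0-6 | C 6-14 | A 14-28 | D 28-43 | E 43-60 |
Completion: A=28  B=6  C=14  D=43  E=60
Turnaround (C−A): A=28  B=6  C=14  D=43  E=60
Turnaround = completion − arrival: A=28, B=6, C=14, D=43, E=60
Total turnaround = 28 + 6 + 14 + 43 + 60 = 151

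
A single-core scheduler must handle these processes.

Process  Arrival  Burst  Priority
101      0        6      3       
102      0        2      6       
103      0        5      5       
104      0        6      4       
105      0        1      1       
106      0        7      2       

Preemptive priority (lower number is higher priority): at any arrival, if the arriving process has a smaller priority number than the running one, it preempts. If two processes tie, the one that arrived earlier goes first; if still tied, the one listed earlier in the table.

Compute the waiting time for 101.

8

Schedule: | 105 0-1 | 106 1-8 | 101 8-14 | 104 14-20 | 103 20-25 | 102 25-27 |
Completion: 101=14  102=27  103=25  104=20  105=1  106=8
Turnaround (C−A): 101=14  102=27  103=25  104=20  105=1  106=8
Waiting(101) = turnaround − burst = 14 − 6 = 8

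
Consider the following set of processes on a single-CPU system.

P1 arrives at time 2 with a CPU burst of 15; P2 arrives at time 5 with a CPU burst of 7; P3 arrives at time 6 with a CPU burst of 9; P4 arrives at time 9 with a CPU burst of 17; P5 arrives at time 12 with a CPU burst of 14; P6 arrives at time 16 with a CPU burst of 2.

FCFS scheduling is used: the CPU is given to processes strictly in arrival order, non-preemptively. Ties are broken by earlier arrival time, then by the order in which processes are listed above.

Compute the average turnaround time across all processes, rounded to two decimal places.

34.00

Schedule: | idle 0-2 | P1 2-17 | P2 17-24 | P3 24-33 | P4 33-50 | P5 50-64 | P6 64-66 |
Completion: P1=17  P2=24  P3=33  P4=50  P5=64  P6=66
Turnaround times: P1=15, P2=19, P3=27, P4=41, P5=52, P6=50
Average turnaround = (15+19+27+41+52+50) / 6 = 204/6 = 34.00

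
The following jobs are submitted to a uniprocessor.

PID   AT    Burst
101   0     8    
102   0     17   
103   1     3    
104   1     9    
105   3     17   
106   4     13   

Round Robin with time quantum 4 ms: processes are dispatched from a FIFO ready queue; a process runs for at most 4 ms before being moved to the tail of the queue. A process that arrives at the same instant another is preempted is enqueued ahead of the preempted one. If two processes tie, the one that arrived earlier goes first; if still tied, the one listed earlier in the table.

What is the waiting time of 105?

Timeline: | 101 0-4 | 102 4-8 | 103 8-11 | 104 11-15 | 105 15-19 | 106 19-23 | 101 23-27 | 102 27-31 | 104 31-35 | 105 35-39 | 106 39-43 | 102 43-47 | 104 47-48 | 105 48-52 | 106 52-56 | 102 56-60 | 105 60-64 | 106 64-65 | 102 65-66 | 105 66-67 |
Completion: 101=27  102=66  103=11  104=48  105=67  106=65
Waiting(105) = turnaround − burst = 64 − 17 = 47

47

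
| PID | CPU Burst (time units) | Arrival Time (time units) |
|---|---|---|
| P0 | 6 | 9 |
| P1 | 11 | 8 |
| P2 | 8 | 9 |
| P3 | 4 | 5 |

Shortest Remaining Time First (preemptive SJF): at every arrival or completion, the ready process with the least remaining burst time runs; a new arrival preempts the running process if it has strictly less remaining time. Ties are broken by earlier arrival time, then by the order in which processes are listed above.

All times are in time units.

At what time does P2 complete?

23

Timeline: | idle 0-5 | P3 5-9 | P0 9-15 | P2 15-23 | P1 23-34 |
Completion: P0=15  P1=34  P2=23  P3=9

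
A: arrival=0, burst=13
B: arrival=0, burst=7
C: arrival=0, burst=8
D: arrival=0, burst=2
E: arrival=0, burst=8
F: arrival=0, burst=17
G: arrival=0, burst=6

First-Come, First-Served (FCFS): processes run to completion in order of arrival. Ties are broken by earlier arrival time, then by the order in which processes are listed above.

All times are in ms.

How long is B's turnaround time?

Timeline: | A 0-13 | B 13-20 | C 20-28 | D 28-30 | E 30-38 | F 38-55 | G 55-61 |
Completion: A=13  B=20  C=28  D=30  E=38  F=55  G=61
Turnaround (C−A): A=13  B=20  C=28  D=30  E=38  F=55  G=61
Turnaround(B) = completion − arrival = 20 − 0 = 20

20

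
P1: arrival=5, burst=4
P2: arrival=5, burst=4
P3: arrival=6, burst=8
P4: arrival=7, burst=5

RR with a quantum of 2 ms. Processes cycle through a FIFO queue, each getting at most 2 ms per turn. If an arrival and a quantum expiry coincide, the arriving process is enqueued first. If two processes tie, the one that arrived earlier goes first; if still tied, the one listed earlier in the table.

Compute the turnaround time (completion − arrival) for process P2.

Gantt: | idle 0-5 | P1 5-7 | P2 7-9 | P3 9-11 | P4 11-13 | P1 13-15 | P2 15-17 | P3 17-19 | P4 19-21 | P3 21-23 | P4 23-24 | P3 24-26 |
Completion: P1=15  P2=17  P3=26  P4=24
Turnaround (C−A): P1=10  P2=12  P3=20  P4=17
Turnaround(P2) = completion − arrival = 17 − 5 = 12

12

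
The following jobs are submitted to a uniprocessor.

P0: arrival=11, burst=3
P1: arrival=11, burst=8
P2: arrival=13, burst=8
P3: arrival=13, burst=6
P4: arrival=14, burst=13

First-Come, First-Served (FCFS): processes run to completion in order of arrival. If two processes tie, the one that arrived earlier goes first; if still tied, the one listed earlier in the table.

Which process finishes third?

Timeline: | idle 0-11 | P0 11-14 | P1 14-22 | P2 22-30 | P3 30-36 | P4 36-49 |
Completion: P0=14  P1=22  P2=30  P3=36  P4=49
Turnaround (C−A): P0=3  P1=11  P2=17  P3=23  P4=35
Finish order: P0 → P1 → P2 → P3 → P4

P2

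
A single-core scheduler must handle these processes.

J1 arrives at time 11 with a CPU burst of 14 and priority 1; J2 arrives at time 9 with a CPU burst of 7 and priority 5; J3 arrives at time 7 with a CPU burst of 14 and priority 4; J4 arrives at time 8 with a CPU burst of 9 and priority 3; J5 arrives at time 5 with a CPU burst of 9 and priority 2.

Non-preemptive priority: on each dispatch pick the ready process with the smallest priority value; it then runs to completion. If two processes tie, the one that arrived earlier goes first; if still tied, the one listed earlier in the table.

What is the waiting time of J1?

3

Timeline: | idle 0-5 | J5 5-14 | J1 14-28 | J4 28-37 | J3 37-51 | J2 51-58 |
Completion: J1=28  J2=58  J3=51  J4=37  J5=14
Waiting(J1) = turnaround − burst = 17 − 14 = 3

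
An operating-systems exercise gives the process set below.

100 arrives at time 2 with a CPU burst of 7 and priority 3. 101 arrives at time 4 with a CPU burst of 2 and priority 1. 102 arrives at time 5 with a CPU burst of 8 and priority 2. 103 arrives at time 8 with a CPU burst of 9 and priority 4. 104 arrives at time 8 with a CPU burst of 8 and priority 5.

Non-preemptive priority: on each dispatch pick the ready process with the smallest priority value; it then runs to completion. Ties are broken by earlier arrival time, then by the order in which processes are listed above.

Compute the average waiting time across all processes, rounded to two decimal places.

Schedule: | idle 0-2 | 100 2-9 | 101 9-11 | 102 11-19 | 103 19-28 | 104 28-36 |
Completion: 100=9  101=11  102=19  103=28  104=36
Turnaround (C−A): 100=7  101=7  102=14  103=20  104=28
Waiting times: 100=0, 101=5, 102=6, 103=11, 104=20
Average waiting = (0+5+6+11+20) / 5 = 42/5 = 8.40

8.40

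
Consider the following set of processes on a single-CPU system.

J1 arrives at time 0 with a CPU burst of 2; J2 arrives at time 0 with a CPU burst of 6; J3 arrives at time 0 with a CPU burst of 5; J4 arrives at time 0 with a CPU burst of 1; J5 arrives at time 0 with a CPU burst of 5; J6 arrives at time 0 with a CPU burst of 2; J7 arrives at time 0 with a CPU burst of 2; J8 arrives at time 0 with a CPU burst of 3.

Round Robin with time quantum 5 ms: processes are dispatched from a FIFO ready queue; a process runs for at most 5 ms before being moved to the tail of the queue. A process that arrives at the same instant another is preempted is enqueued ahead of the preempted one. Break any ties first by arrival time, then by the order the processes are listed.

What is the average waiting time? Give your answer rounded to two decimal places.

Gantt: | J1 0-2 | J2 2-7 | J3 7-12 | J4 12-13 | J5 13-18 | J6 18-20 | J7 20-22 | J8 22-25 | J2 25-26 |
Completion: J1=2  J2=26  J3=12  J4=13  J5=18  J6=20  J7=22  J8=25
Waiting times: J1=0, J2=20, J3=7, J4=12, J5=13, J6=18, J7=20, J8=22
Average waiting = (0+20+7+12+13+18+20+22) / 8 = 112/8 = 14.00

14.00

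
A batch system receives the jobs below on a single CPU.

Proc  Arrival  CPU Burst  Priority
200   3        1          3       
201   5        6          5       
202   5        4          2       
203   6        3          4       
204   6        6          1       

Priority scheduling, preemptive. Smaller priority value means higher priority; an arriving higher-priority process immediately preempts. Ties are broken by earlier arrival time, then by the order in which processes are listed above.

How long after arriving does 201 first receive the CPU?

13

Schedule: | idle 0-3 | 200 3-4 | idle 4-5 | 202 5-6 | 204 6-12 | 202 12-15 | 203 15-18 | 201 18-24 |
Completion: 200=4  201=24  202=15  203=18  204=12
Turnaround (C−A): 200=1  201=19  202=10  203=12  204=6
Response(201) = first start − arrival = 18 − 5 = 13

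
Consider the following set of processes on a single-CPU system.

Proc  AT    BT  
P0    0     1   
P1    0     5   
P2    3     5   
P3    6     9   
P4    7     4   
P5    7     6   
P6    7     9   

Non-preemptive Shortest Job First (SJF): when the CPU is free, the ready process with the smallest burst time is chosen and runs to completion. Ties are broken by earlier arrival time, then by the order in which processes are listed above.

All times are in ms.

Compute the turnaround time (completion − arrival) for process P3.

Schedule: | P0 0-1 | P1 1-6 | P2 6-11 | P4 11-15 | P5 15-21 | P3 21-30 | P6 30-39 |
Completion: P0=1  P1=6  P2=11  P3=30  P4=15  P5=21  P6=39
Turnaround (C−A): P0=1  P1=6  P2=8  P3=24  P4=8  P5=14  P6=32
Turnaround(P3) = completion − arrival = 30 − 6 = 24

24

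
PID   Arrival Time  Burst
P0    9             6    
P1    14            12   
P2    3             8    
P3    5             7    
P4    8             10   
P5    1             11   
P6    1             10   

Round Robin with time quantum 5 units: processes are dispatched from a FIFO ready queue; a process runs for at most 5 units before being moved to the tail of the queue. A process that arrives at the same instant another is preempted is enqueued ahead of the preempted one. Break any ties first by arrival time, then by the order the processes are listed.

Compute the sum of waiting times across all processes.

268

Schedule: | idle 0-1 | P5 1-6 | P6 6-11 | P2 11-16 | P3 16-21 | P5 21-26 | P4 26-31 | P0 31-36 | P6 36-41 | P1 41-46 | P2 46-49 | P3 49-51 | P5 51-52 | P4 52-57 | P0 57-58 | P1 58-65 |
Completion: P0=58  P1=65  P2=49  P3=51  P4=57  P5=52  P6=41
Waiting = turnaround − burst: P0=43, P1=39, P2=38, P3=39, P4=39, P5=40, P6=30
Total waiting = 43 + 39 + 38 + 39 + 39 + 40 + 30 = 268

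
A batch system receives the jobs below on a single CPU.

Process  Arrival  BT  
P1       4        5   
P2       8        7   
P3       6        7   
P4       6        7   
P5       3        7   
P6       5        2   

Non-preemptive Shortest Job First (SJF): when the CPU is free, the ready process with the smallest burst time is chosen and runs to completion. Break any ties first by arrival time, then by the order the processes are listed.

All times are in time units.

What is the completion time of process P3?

24

Gantt: | idle 0-3 | P5 3-10 | P6 10-12 | P1 12-17 | P3 17-24 | P4 24-31 | P2 31-38 |
Completion: P1=17  P2=38  P3=24  P4=31  P5=10  P6=12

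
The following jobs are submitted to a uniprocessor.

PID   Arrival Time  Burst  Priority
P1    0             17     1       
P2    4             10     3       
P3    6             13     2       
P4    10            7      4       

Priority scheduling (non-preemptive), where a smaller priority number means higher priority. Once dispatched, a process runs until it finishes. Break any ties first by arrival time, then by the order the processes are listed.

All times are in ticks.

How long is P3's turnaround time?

24

Schedule: | P1 0-17 | P3 17-30 | P2 30-40 | P4 40-47 |
Completion: P1=17  P2=40  P3=30  P4=47
Turnaround(P3) = completion − arrival = 30 − 6 = 24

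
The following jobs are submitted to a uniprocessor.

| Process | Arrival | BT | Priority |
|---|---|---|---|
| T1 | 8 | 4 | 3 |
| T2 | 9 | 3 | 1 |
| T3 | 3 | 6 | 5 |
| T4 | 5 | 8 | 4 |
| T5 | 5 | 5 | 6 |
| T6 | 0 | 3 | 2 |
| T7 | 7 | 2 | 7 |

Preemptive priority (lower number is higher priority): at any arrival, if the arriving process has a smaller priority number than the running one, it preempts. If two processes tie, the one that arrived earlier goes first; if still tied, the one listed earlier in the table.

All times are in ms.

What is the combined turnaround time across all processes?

Gantt: | T6 0-3 | T3 3-5 | T4 5-8 | T1 8-9 | T2 9-12 | T1 12-15 | T4 15-20 | T3 20-24 | T5 24-29 | T7 29-31 |
Completion: T1=15  T2=12  T3=24  T4=20  T5=29  T6=3  T7=31
Turnaround = completion − arrival: T1=7, T2=3, T3=21, T4=15, T5=24, T6=3, T7=24
Total turnaround = 7 + 3 + 21 + 15 + 24 + 3 + 24 = 97

97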